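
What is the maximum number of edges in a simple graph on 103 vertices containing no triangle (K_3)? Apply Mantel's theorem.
ex(103, K_3) = ⌊103^2/4⌋ = 2652

Mantel (1907): a triangle-free graph on n vertices has at most ⌊n^2/4⌋ edges, with equality for the complete bipartite graph K_{⌊n/2⌋, ⌈n/2⌉}. For n = 103: ⌊103^2/4⌋ = ⌊10609/4⌋ = 2652. The extremal graph is K_{51, 52}, which has 51·52 = 2652 edges.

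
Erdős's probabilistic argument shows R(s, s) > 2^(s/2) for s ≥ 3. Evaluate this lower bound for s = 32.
2^(32/2) = 65536; so R(32, 32) > 65536

Colour each edge of K_n uniformly at random with red/blue. The expected number of monochromatic K_32 is C(n, 32) · 2 · 2^(−C(32,2)). If C(n, 32) · 2^(1 − C(32,2)) < 1, then with positive probability no monochromatic K_32 exists, so R(32, 32) > n. The standard estimate C(n, 32) ≤ n^32/32! shows this inequality holds whenever n ≤ 2^(32/2) (since 32! · 2^(C(32,2) − 1) > 2^(32^2/2) ≥ n^32). Hence R(32, 32) > 2^(32/2) = 65536.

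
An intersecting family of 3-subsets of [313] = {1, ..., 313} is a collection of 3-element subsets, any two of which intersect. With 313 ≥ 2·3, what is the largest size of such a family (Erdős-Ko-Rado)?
max |F| = C(312, 2) = 48516

Erdős-Ko-Rado (1961): when n ≥ 2k, max |F| = C(n−1, k−1). The bound is attained by the star {A : i ∈ A} for any fixed i ∈ [n]. Here C(313−1, 3−1) = C(312, 2) = 48516.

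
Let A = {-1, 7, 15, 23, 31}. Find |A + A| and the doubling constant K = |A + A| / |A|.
K = |A + A| / |A| = 9/5

Enumerate A + A = {a + b : a, b ∈ A}. With |A| = 5, there are |A|^2 = 25 ordered sum pairs; collecting distinct values, A + A = {-2, 6, 14, 22, 30, 38, 46, 54, 62}, so |A + A| = 9. Thus K = 9/5. Here |A + A| = 2|A| − 1 = 9, the minimum possible — so K = 9/5 is minimal, which holds iff A is an arithmetic progression.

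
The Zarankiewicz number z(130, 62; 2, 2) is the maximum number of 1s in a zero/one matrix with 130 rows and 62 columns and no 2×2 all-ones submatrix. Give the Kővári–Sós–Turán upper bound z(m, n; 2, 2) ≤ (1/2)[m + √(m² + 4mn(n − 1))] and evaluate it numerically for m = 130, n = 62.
z(130, 62; 2, 2) ≤ (1/2)[130 + √(130² + 4·130·62·61)] = (1/2)[130 + √1983540] = 769.191

Kővári–Sós–Turán: let r_1, ..., r_130 be the row sums and z = Σ r_i the total number of 1s. Each pair of columns can share at most one row with both entries 1 (else a 2×2 all-ones block appears), so Σ_i C(r_i, 2) ≤ C(62, 2) = 1891. By convexity Σ_i C(r_i, 2) ≥ 130·C(z/130, 2) = z(z − 130)/(2·130), giving z² − 130z − 130·62·61 ≤ 0 and hence z ≤ (1/2)[130 + √(16900 + 4·491660)] = (1/2)[130 + √1983540] ≈ (1/2)(130 + 1408.3821) = 769.191.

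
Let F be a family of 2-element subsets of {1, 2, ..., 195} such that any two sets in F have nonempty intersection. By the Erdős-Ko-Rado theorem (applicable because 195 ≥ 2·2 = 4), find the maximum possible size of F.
max |F| = C(194, 1) = 194

The Erdős-Ko-Rado theorem states: for n ≥ 2k, an intersecting family of k-subsets of an n-element set has size at most C(n − 1, k − 1), with equality for 'star' families {A ⊆ [n] : |A| = k, i ∈ A} (fix an element i). For n = 195, k = 2: C(194, 1) = 194.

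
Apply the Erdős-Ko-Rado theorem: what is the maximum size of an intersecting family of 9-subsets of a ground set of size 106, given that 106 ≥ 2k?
max |F| = C(105, 8) = 278818865325

The Erdős-Ko-Rado theorem states: for n ≥ 2k, an intersecting family of k-subsets of an n-element set has size at most C(n − 1, k − 1), with equality for 'star' families {A ⊆ [n] : |A| = k, i ∈ A} (fix an element i). For n = 106, k = 9: C(105, 8) = 278818865325.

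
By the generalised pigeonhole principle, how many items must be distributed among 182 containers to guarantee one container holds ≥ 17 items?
n = (17 − 1)·182 + 1 = 2913

By the generalised pigeonhole principle, to guarantee some box contains ≥ r objects we need more than (r − 1) · k objects total. Threshold: n = (r − 1) · k + 1. With r = 17 and k = 182: n = 16 · 182 + 1 = 2912 + 1 = 2913. For n = 2912 = 16 · 182, we can put exactly 16 objects in every box, avoiding 17 in any single one — so 2913 is tight.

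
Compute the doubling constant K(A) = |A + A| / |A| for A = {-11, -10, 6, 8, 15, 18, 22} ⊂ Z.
K = |A + A| / |A| = 26/7

Enumerate A + A = {a + b : a, b ∈ A}. With |A| = 7, there are |A|^2 = 49 ordered sum pairs; collecting distinct values, A + A = {-22, -21, -20, -5, -4, -3, -2, 4, 5, 7, 8, 11, 12, 14, 16, 21, 23, 24, 26, 28, 30, 33, 36, 37, 40, 44}, so |A + A| = 26. Thus K = 26/7. For comparison, the minimum possible |A + A| over all 7-element sets is 2·7 − 1 = 13 (so min K = 13/7), attained only by arithmetic progressions.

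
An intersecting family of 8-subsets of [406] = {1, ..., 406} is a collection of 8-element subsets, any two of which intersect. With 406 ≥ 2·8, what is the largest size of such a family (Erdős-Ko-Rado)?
max |F| = C(405, 7) = 336600076807800

Erdős-Ko-Rado (1961): when n ≥ 2k, max |F| = C(n−1, k−1). The bound is attained by the star {A : i ∈ A} for any fixed i ∈ [n]. Here C(406−1, 8−1) = C(405, 7) = 336600076807800.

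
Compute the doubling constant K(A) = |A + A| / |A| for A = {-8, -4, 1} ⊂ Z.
K = |A + A| / |A| = 6/3 = 2

Enumerate A + A = {a + b : a, b ∈ A}. With |A| = 3, there are |A|^2 = 9 ordered sum pairs; collecting distinct values, A + A = {-16, -12, -8, -7, -3, 2}, so |A + A| = 6. Thus K = 6/3 = 2. For comparison, the minimum possible |A + A| over all 3-element sets is 2·3 − 1 = 5 (so min K = 5/3), attained only by arithmetic progressions.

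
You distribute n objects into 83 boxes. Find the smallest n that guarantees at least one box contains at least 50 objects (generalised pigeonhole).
n = (50 − 1)·83 + 1 = 4068

By the generalised pigeonhole principle, to guarantee some box contains ≥ r objects we need more than (r − 1) · k objects total. Threshold: n = (r − 1) · k + 1. With r = 50 and k = 83: n = 49 · 83 + 1 = 4067 + 1 = 4068. For n = 4067 = 49 · 83, we can put exactly 49 objects in every box, avoiding 50 in any single one — so 4068 is tight.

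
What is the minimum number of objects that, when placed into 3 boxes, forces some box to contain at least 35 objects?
n = (35 − 1)·3 + 1 = 103

By the generalised pigeonhole principle, to guarantee some box contains ≥ r objects we need more than (r − 1) · k objects total. Threshold: n = (r − 1) · k + 1. With r = 35 and k = 3: n = 34 · 3 + 1 = 102 + 1 = 103. For n = 102 = 34 · 3, we can put exactly 34 objects in every box, avoiding 35 in any single one — so 103 is tight.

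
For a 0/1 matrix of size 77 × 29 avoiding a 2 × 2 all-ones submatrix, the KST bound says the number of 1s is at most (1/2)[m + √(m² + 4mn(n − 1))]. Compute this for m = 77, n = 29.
z(77, 29; 2, 2) ≤ (1/2)[77 + √(77² + 4·77·29·28)] = (1/2)[77 + √256025] = 291.4946

Kővári–Sós–Turán: let r_1, ..., r_77 be the row sums and z = Σ r_i the total number of 1s. Each pair of columns can share at most one row with both entries 1 (else a 2×2 all-ones block appears), so Σ_i C(r_i, 2) ≤ C(29, 2) = 406. By convexity Σ_i C(r_i, 2) ≥ 77·C(z/77, 2) = z(z − 77)/(2·77), giving z² − 77z − 77·29·28 ≤ 0 and hence z ≤ (1/2)[77 + √(5929 + 4·62524)] = (1/2)[77 + √256025] ≈ (1/2)(77 + 505.9891) = 291.4946.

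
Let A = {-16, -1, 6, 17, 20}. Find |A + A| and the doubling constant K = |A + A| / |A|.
K = |A + A| / |A| = 15/5 = 3

Enumerate A + A = {a + b : a, b ∈ A}. With |A| = 5, there are |A|^2 = 25 ordered sum pairs; collecting distinct values, A + A = {-32, -17, -10, -2, 1, 4, 5, 12, 16, 19, 23, 26, 34, 37, 40}, so |A + A| = 15. Thus K = 15/5 = 3. For comparison, the minimum possible |A + A| over all 5-element sets is 2·5 − 1 = 9 (so min K = 9/5), attained only by arithmetic progressions.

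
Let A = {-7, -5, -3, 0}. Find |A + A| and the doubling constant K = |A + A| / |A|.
K = |A + A| / |A| = 9/4

Enumerate A + A = {a + b : a, b ∈ A}. With |A| = 4, there are |A|^2 = 16 ordered sum pairs; collecting distinct values, A + A = {-14, -12, -10, -8, -7, -6, -5, -3, 0}, so |A + A| = 9. Thus K = 9/4. For comparison, the minimum possible |A + A| over all 4-element sets is 2·4 − 1 = 7 (so min K = 7/4), attained only by arithmetic progressions.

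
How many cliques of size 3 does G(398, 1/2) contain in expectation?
E[# K_3] = C(398, 3) · (1/2)^C(3, 2) = 10428396 / 2^3 = 2607099/2 = 1303549.5

For each 3-subset S of vertices (there are C(398, 3) = 10428396 such S), let X_S = 1 if S induces a K_3 (all C(3, 2) = 3 edges present). Then P(X_S = 1) = (1/2)^3 = 1/8. By linearity of expectation, E[# K_3] = C(398, 3) · (1/2)^3 = 10428396 / 8 = 2607099/2 = 1303549.5.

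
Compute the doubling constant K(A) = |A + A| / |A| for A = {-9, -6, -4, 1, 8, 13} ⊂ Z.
K = |A + A| / |A| = 17/6

Enumerate A + A = {a + b : a, b ∈ A}. With |A| = 6, there are |A|^2 = 36 ordered sum pairs; collecting distinct values, A + A = {-18, -15, -13, -12, -10, -8, -5, -3, -1, 2, 4, 7, 9, 14, 16, 21, 26}, so |A + A| = 17. Thus K = 17/6. For comparison, the minimum possible |A + A| over all 6-element sets is 2·6 − 1 = 11 (so min K = 11/6), attained only by arithmetic progressions.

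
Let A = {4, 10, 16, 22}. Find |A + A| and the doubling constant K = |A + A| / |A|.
K = |A + A| / |A| = 7/4

Enumerate A + A = {a + b : a, b ∈ A}. With |A| = 4, there are |A|^2 = 16 ordered sum pairs; collecting distinct values, A + A = {8, 14, 20, 26, 32, 38, 44}, so |A + A| = 7. Thus K = 7/4. Here |A + A| = 2|A| − 1 = 7, the minimum possible — so K = 7/4 is minimal, which holds iff A is an arithmetic progression.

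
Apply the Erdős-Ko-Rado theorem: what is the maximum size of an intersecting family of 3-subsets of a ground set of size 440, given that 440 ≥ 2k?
max |F| = C(439, 2) = 96141

The Erdős-Ko-Rado theorem states: for n ≥ 2k, an intersecting family of k-subsets of an n-element set has size at most C(n − 1, k − 1), with equality for 'star' families {A ⊆ [n] : |A| = k, i ∈ A} (fix an element i). For n = 440, k = 3: C(439, 2) = 96141.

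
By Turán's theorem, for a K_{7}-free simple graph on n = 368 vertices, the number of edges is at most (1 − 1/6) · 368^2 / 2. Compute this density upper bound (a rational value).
Turán density bound = (5/6) · 368^2/2 = 169280/3 ≈ 56426.6667

Turán's theorem: ex(n, K_{r+1}) is achieved by the complete r-partite Turán graph T(n, r) with parts as balanced as possible, and is at most (1 − 1/r) · n^2/2. For r = 6, n = 368: the density bound is (5/6) · 135424/2 = 169280/3 ≈ 56426.6667. The integer-valued extremum is e(T(368, 6)) = 56426, which is strictly less than the density bound 169280/3 since 6 ∤ 368 (the parts of T(368, 6) cannot all be equal).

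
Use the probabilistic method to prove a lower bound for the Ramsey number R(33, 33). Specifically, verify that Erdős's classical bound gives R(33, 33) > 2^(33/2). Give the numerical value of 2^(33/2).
2^(33/2) = 92681.9; so R(33, 33) > 92681.9

Colour each edge of K_n uniformly at random with red/blue. The expected number of monochromatic K_33 is C(n, 33) · 2 · 2^(−C(33,2)). If C(n, 33) · 2^(1 − C(33,2)) < 1, then with positive probability no monochromatic K_33 exists, so R(33, 33) > n. The standard estimate C(n, 33) ≤ n^33/33! shows this inequality holds whenever n ≤ 2^(33/2) (since 33! · 2^(C(33,2) − 1) > 2^(33^2/2) ≥ n^33). Hence R(33, 33) > 2^(33/2) = 92681.9.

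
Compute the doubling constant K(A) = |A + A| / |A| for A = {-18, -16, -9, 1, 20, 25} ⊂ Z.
K = |A + A| / |A| = 20/6 = 10/3

Enumerate A + A = {a + b : a, b ∈ A}. With |A| = 6, there are |A|^2 = 36 ordered sum pairs; collecting distinct values, A + A = {-36, -34, -32, -27, -25, -18, -17, -15, -8, 2, 4, 7, 9, 11, 16, 21, 26, 40, 45, 50}, so |A + A| = 20. Thus K = 20/6 = 10/3. For comparison, the minimum possible |A + A| over all 6-element sets is 2·6 − 1 = 11 (so min K = 11/6), attained only by arithmetic progressions.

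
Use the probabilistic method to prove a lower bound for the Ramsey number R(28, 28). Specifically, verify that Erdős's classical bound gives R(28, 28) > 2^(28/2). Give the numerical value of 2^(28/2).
2^(28/2) = 16384; so R(28, 28) > 16384

Colour each edge of K_n uniformly at random with red/blue. The expected number of monochromatic K_28 is C(n, 28) · 2 · 2^(−C(28,2)). If C(n, 28) · 2^(1 − C(28,2)) < 1, then with positive probability no monochromatic K_28 exists, so R(28, 28) > n. The standard estimate C(n, 28) ≤ n^28/28! shows this inequality holds whenever n ≤ 2^(28/2) (since 28! · 2^(C(28,2) − 1) > 2^(28^2/2) ≥ n^28). Hence R(28, 28) > 2^(28/2) = 16384.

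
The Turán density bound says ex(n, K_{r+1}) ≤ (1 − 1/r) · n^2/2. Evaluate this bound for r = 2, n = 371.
Turán density bound = (1/2) · 371^2/2 = 137641/4 ≈ 34410.25

Turán's theorem: ex(n, K_{r+1}) is achieved by the complete r-partite Turán graph T(n, r) with parts as balanced as possible, and is at most (1 − 1/r) · n^2/2. For r = 2, n = 371: the density bound is (1/2) · 137641/2 = 137641/4 ≈ 34410.25. The integer-valued extremum is e(T(371, 2)) = 34410, which is strictly less than the density bound 137641/4 since 2 ∤ 371 (the parts of T(371, 2) cannot all be equal).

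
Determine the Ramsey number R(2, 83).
R(2, 83) = 83

R(2, k) = k for all k ≥ 2: in a 2-colouring of K_k, either some edge is red (a red K_2) or all edges are blue (a blue K_k). And K_{82} coloured all-blue has no blue K_83, so R(2, 83) > 82. Hence R(2, 83) = 83.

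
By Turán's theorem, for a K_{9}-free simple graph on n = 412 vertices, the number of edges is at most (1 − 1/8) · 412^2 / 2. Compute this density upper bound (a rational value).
Turán density bound = (7/8) · 412^2/2 = 74263

Turán's theorem: ex(n, K_{r+1}) is achieved by the complete r-partite Turán graph T(n, r) with parts as balanced as possible, and is at most (1 − 1/r) · n^2/2. For r = 8, n = 412: the density bound is (7/8) · 169744/2 = 74263. The integer-valued extremum is e(T(412, 8)) = 74262, which is strictly less than the density bound 74263 since 8 ∤ 412 (the parts of T(412, 8) cannot all be equal).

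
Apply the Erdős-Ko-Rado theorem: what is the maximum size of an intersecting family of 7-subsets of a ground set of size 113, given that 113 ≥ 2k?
max |F| = C(112, 6) = 2392407864

The Erdős-Ko-Rado theorem states: for n ≥ 2k, an intersecting family of k-subsets of an n-element set has size at most C(n − 1, k − 1), with equality for 'star' families {A ⊆ [n] : |A| = k, i ∈ A} (fix an element i). For n = 113, k = 7: C(112, 6) = 2392407864.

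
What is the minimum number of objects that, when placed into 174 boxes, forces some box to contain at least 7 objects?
n = (7 − 1)·174 + 1 = 1045

By the generalised pigeonhole principle, to guarantee some box contains ≥ r objects we need more than (r − 1) · k objects total. Threshold: n = (r − 1) · k + 1. With r = 7 and k = 174: n = 6 · 174 + 1 = 1044 + 1 = 1045. For n = 1044 = 6 · 174, we can put exactly 6 objects in every box, avoiding 7 in any single one — so 1045 is tight.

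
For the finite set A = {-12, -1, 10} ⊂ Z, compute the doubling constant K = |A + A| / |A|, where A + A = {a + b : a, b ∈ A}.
K = |A + A| / |A| = 5/3

Enumerate A + A = {a + b : a, b ∈ A}. With |A| = 3, there are |A|^2 = 9 ordered sum pairs; collecting distinct values, A + A = {-24, -13, -2, 9, 20}, so |A + A| = 5. Thus K = 5/3. Here |A + A| = 2|A| − 1 = 5, the minimum possible — so K = 5/3 is minimal, which holds iff A is an arithmetic progression.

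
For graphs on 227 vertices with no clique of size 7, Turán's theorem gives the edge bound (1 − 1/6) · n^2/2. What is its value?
Turán density bound = (5/6) · 227^2/2 = 257645/12 ≈ 21470.4167

Turán's theorem: ex(n, K_{r+1}) is achieved by the complete r-partite Turán graph T(n, r) with parts as balanced as possible, and is at most (1 − 1/r) · n^2/2. For r = 6, n = 227: the density bound is (5/6) · 51529/2 = 257645/12 ≈ 21470.4167. The integer-valued extremum is e(T(227, 6)) = 21470, which is strictly less than the density bound 257645/12 since 6 ∤ 227 (the parts of T(227, 6) cannot all be equal).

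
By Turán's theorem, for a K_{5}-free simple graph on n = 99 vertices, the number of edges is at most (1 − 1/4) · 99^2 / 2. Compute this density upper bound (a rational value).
Turán density bound = (3/4) · 99^2/2 = 29403/8 ≈ 3675.375

Turán's theorem: ex(n, K_{r+1}) is achieved by the complete r-partite Turán graph T(n, r) with parts as balanced as possible, and is at most (1 − 1/r) · n^2/2. For r = 4, n = 99: the density bound is (3/4) · 9801/2 = 29403/8 ≈ 3675.375. The integer-valued extremum is e(T(99, 4)) = 3675, which is strictly less than the density bound 29403/8 since 4 ∤ 99 (the parts of T(99, 4) cannot all be equal).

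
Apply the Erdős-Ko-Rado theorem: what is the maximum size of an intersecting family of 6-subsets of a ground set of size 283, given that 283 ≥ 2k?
max |F| = C(282, 5) = 14341058676

Erdős-Ko-Rado (1961): when n ≥ 2k, max |F| = C(n−1, k−1). The bound is attained by the star {A : i ∈ A} for any fixed i ∈ [n]. Here C(283−1, 6−1) = C(282, 5) = 14341058676.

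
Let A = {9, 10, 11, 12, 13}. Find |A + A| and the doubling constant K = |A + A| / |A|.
K = |A + A| / |A| = 9/5

Enumerate A + A = {a + b : a, b ∈ A}. With |A| = 5, there are |A|^2 = 25 ordered sum pairs; collecting distinct values, A + A = {18, 19, 20, 21, 22, 23, 24, 25, 26}, so |A + A| = 9. Thus K = 9/5. Here |A + A| = 2|A| − 1 = 9, the minimum possible — so K = 9/5 is minimal, which holds iff A is an arithmetic progression.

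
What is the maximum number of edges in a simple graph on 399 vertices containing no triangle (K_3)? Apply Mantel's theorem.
ex(399, K_3) = ⌊399^2/4⌋ = 39800

Mantel (1907): a triangle-free graph on n vertices has at most ⌊n^2/4⌋ edges, with equality for the complete bipartite graph K_{⌊n/2⌋, ⌈n/2⌉}. For n = 399: ⌊399^2/4⌋ = ⌊159201/4⌋ = 39800. The extremal graph is K_{199, 200}, which has 199·200 = 39800 edges.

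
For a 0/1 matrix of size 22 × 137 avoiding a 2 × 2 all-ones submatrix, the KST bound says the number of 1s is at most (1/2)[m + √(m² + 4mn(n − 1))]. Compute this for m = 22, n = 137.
z(22, 137; 2, 2) ≤ (1/2)[22 + √(22² + 4·22·137·136)] = (1/2)[22 + √1640100] = 651.3319

Kővári–Sós–Turán: let r_1, ..., r_22 be the row sums and z = Σ r_i the total number of 1s. Each pair of columns can share at most one row with both entries 1 (else a 2×2 all-ones block appears), so Σ_i C(r_i, 2) ≤ C(137, 2) = 9316. By convexity Σ_i C(r_i, 2) ≥ 22·C(z/22, 2) = z(z − 22)/(2·22), giving z² − 22z − 22·137·136 ≤ 0 and hence z ≤ (1/2)[22 + √(484 + 4·409904)] = (1/2)[22 + √1640100] ≈ (1/2)(22 + 1280.6639) = 651.3319.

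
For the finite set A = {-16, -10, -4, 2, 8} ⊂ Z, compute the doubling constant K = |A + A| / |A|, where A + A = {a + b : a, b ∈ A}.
K = |A + A| / |A| = 9/5

Enumerate A + A = {a + b : a, b ∈ A}. With |A| = 5, there are |A|^2 = 25 ordered sum pairs; collecting distinct values, A + A = {-32, -26, -20, -14, -8, -2, 4, 10, 16}, so |A + A| = 9. Thus K = 9/5. Here |A + A| = 2|A| − 1 = 9, the minimum possible — so K = 9/5 is minimal, which holds iff A is an arithmetic progression.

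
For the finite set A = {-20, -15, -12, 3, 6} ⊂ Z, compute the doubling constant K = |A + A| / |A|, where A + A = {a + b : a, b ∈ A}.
K = |A + A| / |A| = 14/5

Enumerate A + A = {a + b : a, b ∈ A}. With |A| = 5, there are |A|^2 = 25 ordered sum pairs; collecting distinct values, A + A = {-40, -35, -32, -30, -27, -24, -17, -14, -12, -9, -6, 6, 9, 12}, so |A + A| = 14. Thus K = 14/5. For comparison, the minimum possible |A + A| over all 5-element sets is 2·5 − 1 = 9 (so min K = 9/5), attained only by arithmetic progressions.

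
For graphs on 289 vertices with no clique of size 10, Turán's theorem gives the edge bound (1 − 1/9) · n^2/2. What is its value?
Turán density bound = (8/9) · 289^2/2 = 334084/9 ≈ 37120.4444

Turán's theorem: ex(n, K_{r+1}) is achieved by the complete r-partite Turán graph T(n, r) with parts as balanced as possible, and is at most (1 − 1/r) · n^2/2. For r = 9, n = 289: the density bound is (8/9) · 83521/2 = 334084/9 ≈ 37120.4444. The integer-valued extremum is e(T(289, 9)) = 37120, which is strictly less than the density bound 334084/9 since 9 ∤ 289 (the parts of T(289, 9) cannot all be equal).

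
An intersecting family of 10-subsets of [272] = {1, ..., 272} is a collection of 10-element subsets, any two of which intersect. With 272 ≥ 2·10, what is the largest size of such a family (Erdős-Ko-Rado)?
max |F| = C(271, 9) = 18995710556429805

Erdős-Ko-Rado (1961): when n ≥ 2k, max |F| = C(n−1, k−1). The bound is attained by the star {A : i ∈ A} for any fixed i ∈ [n]. Here C(272−1, 10−1) = C(271, 9) = 18995710556429805.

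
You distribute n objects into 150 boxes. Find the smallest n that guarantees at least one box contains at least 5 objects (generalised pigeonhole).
n = (5 − 1)·150 + 1 = 601

By the generalised pigeonhole principle, to guarantee some box contains ≥ r objects we need more than (r − 1) · k objects total. Threshold: n = (r − 1) · k + 1. With r = 5 and k = 150: n = 4 · 150 + 1 = 600 + 1 = 601. For n = 600 = 4 · 150, we can put exactly 4 objects in every box, avoiding 5 in any single one — so 601 is tight.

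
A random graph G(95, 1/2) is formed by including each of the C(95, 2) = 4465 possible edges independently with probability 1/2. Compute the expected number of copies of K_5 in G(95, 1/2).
E[# K_5] = C(95, 5) · (1/2)^C(5, 2) = 57940519 / 2^10 ≈ 56582.538086

For each 5-subset S of vertices (there are C(95, 5) = 57940519 such S), let X_S = 1 if S induces a K_5 (all C(5, 2) = 10 edges present). Then P(X_S = 1) = (1/2)^10 = 1/1024. By linearity of expectation, E[# K_5] = C(95, 5) · (1/2)^10 = 57940519 / 1024 ≈ 56582.538086.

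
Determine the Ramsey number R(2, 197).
R(2, 197) = 197

R(2, k) = k for all k ≥ 2: in a 2-colouring of K_k, either some edge is red (a red K_2) or all edges are blue (a blue K_k). And K_{196} coloured all-blue has no blue K_197, so R(2, 197) > 196. Hence R(2, 197) = 197.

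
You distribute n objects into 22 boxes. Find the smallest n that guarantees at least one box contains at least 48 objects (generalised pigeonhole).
n = (48 − 1)·22 + 1 = 1035

By the generalised pigeonhole principle, to guarantee some box contains ≥ r objects we need more than (r − 1) · k objects total. Threshold: n = (r − 1) · k + 1. With r = 48 and k = 22: n = 47 · 22 + 1 = 1034 + 1 = 1035. For n = 1034 = 47 · 22, we can put exactly 47 objects in every box, avoiding 48 in any single one — so 1035 is tight.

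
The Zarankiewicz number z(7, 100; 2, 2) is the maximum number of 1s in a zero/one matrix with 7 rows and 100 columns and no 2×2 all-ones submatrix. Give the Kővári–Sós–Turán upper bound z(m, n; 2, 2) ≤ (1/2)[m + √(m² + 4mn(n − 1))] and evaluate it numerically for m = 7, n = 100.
z(7, 100; 2, 2) ≤ (1/2)[7 + √(7² + 4·7·100·99)] = (1/2)[7 + √277249] = 266.7722

Kővári–Sós–Turán: let r_1, ..., r_7 be the row sums and z = Σ r_i the total number of 1s. Each pair of columns can share at most one row with both entries 1 (else a 2×2 all-ones block appears), so Σ_i C(r_i, 2) ≤ C(100, 2) = 4950. By convexity Σ_i C(r_i, 2) ≥ 7·C(z/7, 2) = z(z − 7)/(2·7), giving z² − 7z − 7·100·99 ≤ 0 and hence z ≤ (1/2)[7 + √(49 + 4·69300)] = (1/2)[7 + √277249] ≈ (1/2)(7 + 526.5444) = 266.7722.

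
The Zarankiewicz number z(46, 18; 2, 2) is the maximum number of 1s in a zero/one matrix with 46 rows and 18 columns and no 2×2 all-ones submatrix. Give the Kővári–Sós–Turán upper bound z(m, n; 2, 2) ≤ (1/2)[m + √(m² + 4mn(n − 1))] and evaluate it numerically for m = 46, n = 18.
z(46, 18; 2, 2) ≤ (1/2)[46 + √(46² + 4·46·18·17)] = (1/2)[46 + √58420] = 143.8511

Kővári–Sós–Turán: let r_1, ..., r_46 be the row sums and z = Σ r_i the total number of 1s. Each pair of columns can share at most one row with both entries 1 (else a 2×2 all-ones block appears), so Σ_i C(r_i, 2) ≤ C(18, 2) = 153. By convexity Σ_i C(r_i, 2) ≥ 46·C(z/46, 2) = z(z − 46)/(2·46), giving z² − 46z − 46·18·17 ≤ 0 and hence z ≤ (1/2)[46 + √(2116 + 4·14076)] = (1/2)[46 + √58420] ≈ (1/2)(46 + 241.7023) = 143.8511.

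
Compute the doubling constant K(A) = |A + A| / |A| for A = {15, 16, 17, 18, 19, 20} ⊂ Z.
K = |A + A| / |A| = 11/6

Enumerate A + A = {a + b : a, b ∈ A}. With |A| = 6, there are |A|^2 = 36 ordered sum pairs; collecting distinct values, A + A = {30, 31, 32, 33, 34, 35, 36, 37, 38, 39, 40}, so |A + A| = 11. Thus K = 11/6. Here |A + A| = 2|A| − 1 = 11, the minimum possible — so K = 11/6 is minimal, which holds iff A is an arithmetic progression.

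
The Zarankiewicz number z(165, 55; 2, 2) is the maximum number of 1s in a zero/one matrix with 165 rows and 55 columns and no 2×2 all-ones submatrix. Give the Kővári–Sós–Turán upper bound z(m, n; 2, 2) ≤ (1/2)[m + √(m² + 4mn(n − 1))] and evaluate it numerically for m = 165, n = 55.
z(165, 55; 2, 2) ≤ (1/2)[165 + √(165² + 4·165·55·54)] = (1/2)[165 + √1987425] = 787.3803

Kővári–Sós–Turán: let r_1, ..., r_165 be the row sums and z = Σ r_i the total number of 1s. Each pair of columns can share at most one row with both entries 1 (else a 2×2 all-ones block appears), so Σ_i C(r_i, 2) ≤ C(55, 2) = 1485. By convexity Σ_i C(r_i, 2) ≥ 165·C(z/165, 2) = z(z − 165)/(2·165), giving z² − 165z − 165·55·54 ≤ 0 and hence z ≤ (1/2)[165 + √(27225 + 4·490050)] = (1/2)[165 + √1987425] ≈ (1/2)(165 + 1409.7606) = 787.3803.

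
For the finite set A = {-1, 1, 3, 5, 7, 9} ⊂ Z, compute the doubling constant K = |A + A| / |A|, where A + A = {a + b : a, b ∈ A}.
K = |A + A| / |A| = 11/6

Enumerate A + A = {a + b : a, b ∈ A}. With |A| = 6, there are |A|^2 = 36 ordered sum pairs; collecting distinct values, A + A = {-2, 0, 2, 4, 6, 8, 10, 12, 14, 16, 18}, so |A + A| = 11. Thus K = 11/6. Here |A + A| = 2|A| − 1 = 11, the minimum possible — so K = 11/6 is minimal, which holds iff A is an arithmetic progression.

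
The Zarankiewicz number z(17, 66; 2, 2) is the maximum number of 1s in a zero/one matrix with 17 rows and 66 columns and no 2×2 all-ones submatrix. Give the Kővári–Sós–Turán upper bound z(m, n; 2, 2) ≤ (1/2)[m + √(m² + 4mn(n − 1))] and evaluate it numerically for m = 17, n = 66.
z(17, 66; 2, 2) ≤ (1/2)[17 + √(17² + 4·17·66·65)] = (1/2)[17 + √292009] = 278.6893

Kővári–Sós–Turán: let r_1, ..., r_17 be the row sums and z = Σ r_i the total number of 1s. Each pair of columns can share at most one row with both entries 1 (else a 2×2 all-ones block appears), so Σ_i C(r_i, 2) ≤ C(66, 2) = 2145. By convexity Σ_i C(r_i, 2) ≥ 17·C(z/17, 2) = z(z − 17)/(2·17), giving z² − 17z − 17·66·65 ≤ 0 and hence z ≤ (1/2)[17 + √(289 + 4·72930)] = (1/2)[17 + √292009] ≈ (1/2)(17 + 540.3786) = 278.6893.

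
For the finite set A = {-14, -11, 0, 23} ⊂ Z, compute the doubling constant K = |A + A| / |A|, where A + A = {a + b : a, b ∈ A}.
K = |A + A| / |A| = 10/4 = 5/2

Enumerate A + A = {a + b : a, b ∈ A}. With |A| = 4, there are |A|^2 = 16 ordered sum pairs; collecting distinct values, A + A = {-28, -25, -22, -14, -11, 0, 9, 12, 23, 46}, so |A + A| = 10. Thus K = 10/4 = 5/2. For comparison, the minimum possible |A + A| over all 4-element sets is 2·4 − 1 = 7 (so min K = 7/4), attained only by arithmetic progressions.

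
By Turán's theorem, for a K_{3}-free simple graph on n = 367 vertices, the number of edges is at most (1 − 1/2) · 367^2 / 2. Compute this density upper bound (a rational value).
Turán density bound = (1/2) · 367^2/2 = 134689/4 ≈ 33672.25

Turán's theorem: ex(n, K_{r+1}) is achieved by the complete r-partite Turán graph T(n, r) with parts as balanced as possible, and is at most (1 − 1/r) · n^2/2. For r = 2, n = 367: the density bound is (1/2) · 134689/2 = 134689/4 ≈ 33672.25. The integer-valued extremum is e(T(367, 2)) = 33672, which is strictly less than the density bound 134689/4 since 2 ∤ 367 (the parts of T(367, 2) cannot all be equal).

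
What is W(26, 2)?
W(26, 2) = 26 + 1 = 27

A 2-term AP is any pair of integers, so a monochromatic 2-AP exists iff some colour is used at least twice. With 26 colours, the colouring i ↦ i on {1, ..., 26} uses each colour once, avoiding any monochromatic pair, so W(26, 2) > 26. For {1, ..., 27}, pigeonhole forces two integers of the same colour, which form a monochromatic 2-AP. Hence W(26, 2) = 27.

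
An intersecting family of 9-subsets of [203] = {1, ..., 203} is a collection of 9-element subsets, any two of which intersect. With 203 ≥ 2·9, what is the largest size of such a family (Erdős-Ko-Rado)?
max |F| = C(202, 8) = 59749197232725

Erdős-Ko-Rado (1961): when n ≥ 2k, max |F| = C(n−1, k−1). The bound is attained by the star {A : i ∈ A} for any fixed i ∈ [n]. Here C(203−1, 9−1) = C(202, 8) = 59749197232725.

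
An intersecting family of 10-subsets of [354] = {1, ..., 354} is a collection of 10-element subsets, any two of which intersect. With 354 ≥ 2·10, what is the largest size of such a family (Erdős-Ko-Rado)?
max |F| = C(353, 9) = 211621036099430100

Erdős-Ko-Rado (1961): when n ≥ 2k, max |F| = C(n−1, k−1). The bound is attained by the star {A : i ∈ A} for any fixed i ∈ [n]. Here C(354−1, 10−1) = C(353, 9) = 211621036099430100.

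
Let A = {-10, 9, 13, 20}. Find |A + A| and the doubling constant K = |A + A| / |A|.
K = |A + A| / |A| = 10/4 = 5/2

Enumerate A + A = {a + b : a, b ∈ A}. With |A| = 4, there are |A|^2 = 16 ordered sum pairs; collecting distinct values, A + A = {-20, -1, 3, 10, 18, 22, 26, 29, 33, 40}, so |A + A| = 10. Thus K = 10/4 = 5/2. For comparison, the minimum possible |A + A| over all 4-element sets is 2·4 − 1 = 7 (so min K = 7/4), attained only by arithmetic progressions.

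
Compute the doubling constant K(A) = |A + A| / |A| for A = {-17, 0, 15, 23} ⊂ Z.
K = |A + A| / |A| = 10/4 = 5/2

Enumerate A + A = {a + b : a, b ∈ A}. With |A| = 4, there are |A|^2 = 16 ordered sum pairs; collecting distinct values, A + A = {-34, -17, -2, 0, 6, 15, 23, 30, 38, 46}, so |A + A| = 10. Thus K = 10/4 = 5/2. For comparison, the minimum possible |A + A| over all 4-element sets is 2·4 − 1 = 7 (so min K = 7/4), attained only by arithmetic progressions.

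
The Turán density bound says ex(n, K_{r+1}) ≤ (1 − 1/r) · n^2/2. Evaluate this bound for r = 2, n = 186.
Turán density bound = (1/2) · 186^2/2 = 8649

Turán's theorem: ex(n, K_{r+1}) is achieved by the complete r-partite Turán graph T(n, r) with parts as balanced as possible, and is at most (1 − 1/r) · n^2/2. For r = 2, n = 186: the density bound is (1/2) · 34596/2 = 8649. Since 2 ∣ 186, the Turán graph T(186, 2) has parts of equal size 93, and its edge count e(T(186, 2)) = 8649 attains the density bound exactly.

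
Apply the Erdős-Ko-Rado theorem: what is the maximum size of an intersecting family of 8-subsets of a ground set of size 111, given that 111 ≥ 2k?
max |F| = C(110, 7) = 31821795720

Erdős-Ko-Rado (1961): when n ≥ 2k, max |F| = C(n−1, k−1). The bound is attained by the star {A : i ∈ A} for any fixed i ∈ [n]. Here C(111−1, 8−1) = C(110, 7) = 31821795720.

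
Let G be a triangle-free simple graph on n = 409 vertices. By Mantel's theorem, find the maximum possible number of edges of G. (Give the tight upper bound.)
ex(409, K_3) = ⌊409^2/4⌋ = 41820

Mantel (1907): a triangle-free graph on n vertices has at most ⌊n^2/4⌋ edges, with equality for the complete bipartite graph K_{⌊n/2⌋, ⌈n/2⌉}. For n = 409: ⌊409^2/4⌋ = ⌊167281/4⌋ = 41820. The extremal graph is K_{204, 205}, which has 204·205 = 41820 edges.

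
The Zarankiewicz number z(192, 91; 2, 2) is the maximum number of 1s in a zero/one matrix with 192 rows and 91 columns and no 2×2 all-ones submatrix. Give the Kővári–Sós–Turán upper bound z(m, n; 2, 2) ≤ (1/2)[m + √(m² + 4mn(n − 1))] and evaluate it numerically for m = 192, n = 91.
z(192, 91; 2, 2) ≤ (1/2)[192 + √(192² + 4·192·91·90)] = (1/2)[192 + √6326784] = 1353.655

Kővári–Sós–Turán: let r_1, ..., r_192 be the row sums and z = Σ r_i the total number of 1s. Each pair of columns can share at most one row with both entries 1 (else a 2×2 all-ones block appears), so Σ_i C(r_i, 2) ≤ C(91, 2) = 4095. By convexity Σ_i C(r_i, 2) ≥ 192·C(z/192, 2) = z(z − 192)/(2·192), giving z² − 192z − 192·91·90 ≤ 0 and hence z ≤ (1/2)[192 + √(36864 + 4·1572480)] = (1/2)[192 + √6326784] ≈ (1/2)(192 + 2515.3099) = 1353.655.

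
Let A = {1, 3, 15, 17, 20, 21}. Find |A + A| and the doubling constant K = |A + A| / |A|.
K = |A + A| / |A| = 20/6 = 10/3

Enumerate A + A = {a + b : a, b ∈ A}. With |A| = 6, there are |A|^2 = 36 ordered sum pairs; collecting distinct values, A + A = {2, 4, 6, 16, 18, 20, 21, 22, 23, 24, 30, 32, 34, 35, 36, 37, 38, 40, 41, 42}, so |A + A| = 20. Thus K = 20/6 = 10/3. For comparison, the minimum possible |A + A| over all 6-element sets is 2·6 − 1 = 11 (so min K = 11/6), attained only by arithmetic progressions.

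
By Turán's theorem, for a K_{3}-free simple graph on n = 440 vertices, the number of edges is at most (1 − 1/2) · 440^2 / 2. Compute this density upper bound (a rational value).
Turán density bound = (1/2) · 440^2/2 = 48400

Turán's theorem: ex(n, K_{r+1}) is achieved by the complete r-partite Turán graph T(n, r) with parts as balanced as possible, and is at most (1 − 1/r) · n^2/2. For r = 2, n = 440: the density bound is (1/2) · 193600/2 = 48400. Since 2 ∣ 440, the Turán graph T(440, 2) has parts of equal size 220, and its edge count e(T(440, 2)) = 48400 attains the density bound exactly.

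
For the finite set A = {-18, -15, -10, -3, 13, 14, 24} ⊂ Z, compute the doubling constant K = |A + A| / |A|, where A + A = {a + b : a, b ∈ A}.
K = |A + A| / |A| = 28/7 = 4

Enumerate A + A = {a + b : a, b ∈ A}. With |A| = 7, there are |A|^2 = 49 ordered sum pairs; collecting distinct values, A + A = {-36, -33, -30, -28, -25, -21, -20, -18, -13, -6, -5, -4, -2, -1, 3, 4, 6, 9, 10, 11, 14, 21, 26, 27, 28, 37, 38, 48}, so |A + A| = 28. Thus K = 28/7 = 4. For comparison, the minimum possible |A + A| over all 7-element sets is 2·7 − 1 = 13 (so min K = 13/7), attained only by arithmetic progressions.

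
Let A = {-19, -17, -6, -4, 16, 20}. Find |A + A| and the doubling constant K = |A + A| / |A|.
K = |A + A| / |A| = 20/6 = 10/3

Enumerate A + A = {a + b : a, b ∈ A}. With |A| = 6, there are |A|^2 = 36 ordered sum pairs; collecting distinct values, A + A = {-38, -36, -34, -25, -23, -21, -12, -10, -8, -3, -1, 1, 3, 10, 12, 14, 16, 32, 36, 40}, so |A + A| = 20. Thus K = 20/6 = 10/3. For comparison, the minimum possible |A + A| over all 6-element sets is 2·6 − 1 = 11 (so min K = 11/6), attained only by arithmetic progressions.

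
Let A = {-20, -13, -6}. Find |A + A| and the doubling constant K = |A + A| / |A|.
K = |A + A| / |A| = 5/3

Enumerate A + A = {a + b : a, b ∈ A}. With |A| = 3, there are |A|^2 = 9 ordered sum pairs; collecting distinct values, A + A = {-40, -33, -26, -19, -12}, so |A + A| = 5. Thus K = 5/3. Here |A + A| = 2|A| − 1 = 5, the minimum possible — so K = 5/3 is minimal, which holds iff A is an arithmetic progression.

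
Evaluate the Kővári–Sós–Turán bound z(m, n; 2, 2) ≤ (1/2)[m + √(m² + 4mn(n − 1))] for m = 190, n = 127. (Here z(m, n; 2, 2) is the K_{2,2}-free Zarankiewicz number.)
z(190, 127; 2, 2) ≤ (1/2)[190 + √(190² + 4·190·127·126)] = (1/2)[190 + √12197620] = 1841.2546

Kővári–Sós–Turán: let r_1, ..., r_190 be the row sums and z = Σ r_i the total number of 1s. Each pair of columns can share at most one row with both entries 1 (else a 2×2 all-ones block appears), so Σ_i C(r_i, 2) ≤ C(127, 2) = 8001. By convexity Σ_i C(r_i, 2) ≥ 190·C(z/190, 2) = z(z − 190)/(2·190), giving z² − 190z − 190·127·126 ≤ 0 and hence z ≤ (1/2)[190 + √(36100 + 4·3040380)] = (1/2)[190 + √12197620] ≈ (1/2)(190 + 3492.5091) = 1841.2546.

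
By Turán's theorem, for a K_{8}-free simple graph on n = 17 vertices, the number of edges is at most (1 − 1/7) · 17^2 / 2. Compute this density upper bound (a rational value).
Turán density bound = (6/7) · 17^2/2 = 867/7 ≈ 123.8571

Turán's theorem: ex(n, K_{r+1}) is achieved by the complete r-partite Turán graph T(n, r) with parts as balanced as possible, and is at most (1 − 1/r) · n^2/2. For r = 7, n = 17: the density bound is (6/7) · 289/2 = 867/7 ≈ 123.8571. The integer-valued extremum is e(T(17, 7)) = 123, which is strictly less than the density bound 867/7 since 7 ∤ 17 (the parts of T(17, 7) cannot all be equal).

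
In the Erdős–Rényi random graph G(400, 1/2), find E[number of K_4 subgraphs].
E[# K_4] = C(400, 4) · (1/2)^C(4, 2) = 1050739900 / 2^6 = 262684975/16 = 16417810.9375

For each 4-subset S of vertices (there are C(400, 4) = 1050739900 such S), let X_S = 1 if S induces a K_4 (all C(4, 2) = 6 edges present). Then P(X_S = 1) = (1/2)^6 = 1/64. By linearity of expectation, E[# K_4] = C(400, 4) · (1/2)^6 = 1050739900 / 64 = 262684975/16 = 16417810.9375.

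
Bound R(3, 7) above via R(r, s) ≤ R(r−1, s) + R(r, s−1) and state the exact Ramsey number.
R(3, 7) ≤ R(2, 7) + R(3, 6) = 7 + 18 = 25; exact value R(3, 7) = 23.

The Erdős–Szekeres recurrence R(r, s) ≤ R(r−1, s) + R(r, s−1) applied to (r, s) = (3, 7) gives
  R(3, 7) ≤ R(2, 7) + R(3, 6) = 7 + 18 = 25.
(Recall R(2, k) = k and R is symmetric.) The recurrence is not tight here (it gives 25, but the exact value is R(3, 7) = 23); the tight upper bound requires a sharper argument than the simple recurrence, combined with a lower-bound construction on K_{22}.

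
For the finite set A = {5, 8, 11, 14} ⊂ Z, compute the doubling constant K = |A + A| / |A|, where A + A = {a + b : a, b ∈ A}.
K = |A + A| / |A| = 7/4

Enumerate A + A = {a + b : a, b ∈ A}. With |A| = 4, there are |A|^2 = 16 ordered sum pairs; collecting distinct values, A + A = {10, 13, 16, 19, 22, 25, 28}, so |A + A| = 7. Thus K = 7/4. Here |A + A| = 2|A| − 1 = 7, the minimum possible — so K = 7/4 is minimal, which holds iff A is an arithmetic progression.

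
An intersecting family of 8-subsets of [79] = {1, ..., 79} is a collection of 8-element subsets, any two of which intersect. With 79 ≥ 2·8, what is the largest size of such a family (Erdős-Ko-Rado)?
max |F| = C(78, 7) = 2641902120

Erdős-Ko-Rado (1961): when n ≥ 2k, max |F| = C(n−1, k−1). The bound is attained by the star {A : i ∈ A} for any fixed i ∈ [n]. Here C(79−1, 8−1) = C(78, 7) = 2641902120.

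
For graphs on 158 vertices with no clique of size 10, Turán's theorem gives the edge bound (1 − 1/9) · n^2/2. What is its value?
Turán density bound = (8/9) · 158^2/2 = 99856/9 ≈ 11095.1111

Turán's theorem: ex(n, K_{r+1}) is achieved by the complete r-partite Turán graph T(n, r) with parts as balanced as possible, and is at most (1 − 1/r) · n^2/2. For r = 9, n = 158: the density bound is (8/9) · 24964/2 = 99856/9 ≈ 11095.1111. The integer-valued extremum is e(T(158, 9)) = 11094, which is strictly less than the density bound 99856/9 since 9 ∤ 158 (the parts of T(158, 9) cannot all be equal).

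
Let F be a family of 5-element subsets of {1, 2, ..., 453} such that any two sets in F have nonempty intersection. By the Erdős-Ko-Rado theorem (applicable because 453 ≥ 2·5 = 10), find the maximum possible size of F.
max |F| = C(452, 4) = 1716179025

Erdős-Ko-Rado (1961): when n ≥ 2k, max |F| = C(n−1, k−1). The bound is attained by the star {A : i ∈ A} for any fixed i ∈ [n]. Here C(453−1, 5−1) = C(452, 4) = 1716179025.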